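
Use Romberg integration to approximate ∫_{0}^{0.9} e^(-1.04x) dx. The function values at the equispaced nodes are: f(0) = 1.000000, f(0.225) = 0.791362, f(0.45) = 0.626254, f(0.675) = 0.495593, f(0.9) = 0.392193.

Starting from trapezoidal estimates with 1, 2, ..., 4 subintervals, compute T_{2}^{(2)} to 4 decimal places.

T_{0}^{(0)} (trapezoid, 1 panel, h=0.9000): 0.626487
T_{1}^{(0)} (trapezoid, 2 panels, h=0.4500): 0.595058
T_{2}^{(0)} (trapezoid, 4 panels, h=0.2250): 0.587094
T_{1}^{(1)} = 0.595058 + (0.595058 − 0.626487)/3 = 0.584582
T_{2}^{(1)} = 0.587094 + (0.587094 − 0.595058)/3 = 0.584439
T_{2}^{(2)} = 0.584439 + (0.584439 − 0.584582)/15 = 0.584429

0.5844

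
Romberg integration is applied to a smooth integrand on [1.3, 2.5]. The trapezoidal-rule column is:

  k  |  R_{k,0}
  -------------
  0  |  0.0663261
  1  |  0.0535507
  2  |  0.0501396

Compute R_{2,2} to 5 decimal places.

Richardson extrapolation on the trapezoidal column (denominator 4−1=3):
R_{1,1} = 0.0535507 + (0.0535507 − 0.0663261)/3 = 0.0492922
R_{2,1} = 0.0501396 + (0.0501396 − 0.0535507)/3 = 0.0490026
R_{2,2} = (16·0.0490026 − 0.0492922) / 15 = 0.0489833

0.04898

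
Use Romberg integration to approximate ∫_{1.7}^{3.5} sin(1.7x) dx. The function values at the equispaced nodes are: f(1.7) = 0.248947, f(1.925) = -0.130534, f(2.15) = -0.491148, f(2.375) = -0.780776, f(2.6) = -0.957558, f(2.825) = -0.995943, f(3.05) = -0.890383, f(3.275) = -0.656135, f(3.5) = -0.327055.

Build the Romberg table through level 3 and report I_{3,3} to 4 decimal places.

-1.1256

I_{0,0} (trapezoid, 1 panel, h=1.8000): -0.070297
I_{1,0} (trapezoid, 2 panels, h=0.9000): -0.896951
I_{2,0} (trapezoid, 4 panels, h=0.4500): -1.070164
I_{3,0} (trapezoid, 8 panels, h=0.2250): -1.111844
I_{1,1} = -0.896951 + (-0.896951 − (-0.070297))/3 = -1.172502
I_{2,1} = -1.070164 + (-1.070164 − (-0.896951))/3 = -1.127902
I_{3,1} = -1.111844 + (-1.111844 − (-1.070164))/3 = -1.125737
I_{2,2} = -1.127902 + (-1.127902 − (-1.172502))/15 = -1.124929
I_{3,2} = -1.125737 + (-1.125737 − (-1.127902))/15 = -1.125593
I_{3,3} = -1.125593 + (-1.125593 − (-1.124929))/63 = -1.125604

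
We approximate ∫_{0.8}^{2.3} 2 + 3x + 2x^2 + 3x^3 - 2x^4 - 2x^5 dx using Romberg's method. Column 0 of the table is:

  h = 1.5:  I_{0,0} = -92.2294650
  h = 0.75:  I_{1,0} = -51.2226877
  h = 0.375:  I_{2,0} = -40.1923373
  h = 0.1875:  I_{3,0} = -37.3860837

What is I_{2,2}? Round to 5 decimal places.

-36.44634

I_{1,1} = -51.2226877 + (-51.2226877 − (-92.2294650))/3 = -37.5537619
I_{2,1} = (4·(-40.1923373) − (-51.2226877)) / 3 = -36.5155538
I_{2,2} = -36.5155538 + (-36.5155538 − (-37.5537619))/15 = -36.4463399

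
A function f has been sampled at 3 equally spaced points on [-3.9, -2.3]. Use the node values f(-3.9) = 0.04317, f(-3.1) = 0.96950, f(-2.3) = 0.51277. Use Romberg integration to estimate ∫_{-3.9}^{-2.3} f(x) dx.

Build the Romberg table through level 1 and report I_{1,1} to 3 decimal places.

1.182

I_{0,0} (trapezoid, 1 panel, h=1.6000): 0.44475
I_{1,0} (trapezoid, 2 panels, h=0.8000): 0.99798
I_{1,1} = 0.99798 + (0.99798 − 0.44475)/3 = 1.18239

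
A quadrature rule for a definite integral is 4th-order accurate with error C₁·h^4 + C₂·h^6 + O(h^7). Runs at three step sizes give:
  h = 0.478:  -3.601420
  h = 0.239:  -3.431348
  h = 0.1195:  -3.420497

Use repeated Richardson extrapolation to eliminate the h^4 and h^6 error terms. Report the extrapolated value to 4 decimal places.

-3.4198

First eliminate the h^4 term (factor 2^4 = 16):
  B₁ = (16·(-3.431348) − (-3.601420))/15 = -3.420010
  B₂ = (16·(-3.420497) − (-3.431348))/15 = -3.419774
Then eliminate the h^6 term (factor 2^6 = 64):
  (64·(-3.419774) − (-3.420010))/63 = -3.419770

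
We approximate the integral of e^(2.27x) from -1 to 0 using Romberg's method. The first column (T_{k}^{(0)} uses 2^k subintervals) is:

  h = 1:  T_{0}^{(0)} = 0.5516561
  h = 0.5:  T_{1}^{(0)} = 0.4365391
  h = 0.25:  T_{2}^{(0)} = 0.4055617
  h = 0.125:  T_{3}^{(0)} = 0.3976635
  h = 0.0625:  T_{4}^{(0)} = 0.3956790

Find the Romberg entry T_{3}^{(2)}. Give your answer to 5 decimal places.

Richardson extrapolation on the trapezoidal column (denominator 4−1=3):
T_{2}^{(1)} = 0.4055617 + (0.4055617 − 0.4365391)/3 = 0.3952359
T_{3}^{(1)} = (4·0.3976635 − 0.4055617) / 3 = 0.3950308
T_{3}^{(2)} = 0.3950308 + (0.3950308 − 0.3952359)/15 = 0.3950171

0.39502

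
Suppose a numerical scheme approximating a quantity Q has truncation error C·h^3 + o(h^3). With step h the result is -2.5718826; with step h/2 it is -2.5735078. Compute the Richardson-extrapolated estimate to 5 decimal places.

The leading error scales as h^3; refining by a factor of 2 reduces it by 2^3 = 8.
Extrapolated value = (8·A(h/2) − A(h)) / (8 − 1)
= (8·(-2.5735078) − (-2.5718826)) / 7
= -18.0161798 / 7 = -2.5737400

-2.57374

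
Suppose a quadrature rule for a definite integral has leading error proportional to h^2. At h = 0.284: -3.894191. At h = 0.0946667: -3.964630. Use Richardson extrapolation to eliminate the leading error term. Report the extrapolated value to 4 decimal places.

Extrapolated value = (9·A(h/3) − A(h)) / (9 − 1)
= (9·(-3.964630) − (-3.894191)) / 8
= -31.787479 / 8 = -3.973435

-3.9734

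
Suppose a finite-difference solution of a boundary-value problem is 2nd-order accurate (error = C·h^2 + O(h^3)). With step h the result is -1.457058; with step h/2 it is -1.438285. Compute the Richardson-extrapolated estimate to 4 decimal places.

Extrapolated value = (4·A(h/2) − A(h)) / (4 − 1)
= (4·(-1.438285) − (-1.457058)) / 3
= -4.296082 / 3 = -1.432027

-1.4320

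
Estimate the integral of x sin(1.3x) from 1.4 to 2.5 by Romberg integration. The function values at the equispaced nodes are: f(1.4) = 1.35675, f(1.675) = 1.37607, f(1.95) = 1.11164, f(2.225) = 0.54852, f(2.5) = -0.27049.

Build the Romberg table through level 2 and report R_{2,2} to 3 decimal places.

1.009

R_{0,0} (trapezoid, 1 panel, h=1.1000): 0.59744
R_{1,0} (trapezoid, 2 panels, h=0.5500): 0.91012
R_{2,0} (trapezoid, 4 panels, h=0.2750): 0.98432
R_{1,1} = 0.91012 + (0.91012 − 0.59744)/3 = 1.01435
R_{2,1} = 0.98432 + (0.98432 − 0.91012)/3 = 1.00905
R_{2,2} = 1.00905 + (1.00905 − 1.01435)/15 = 1.00870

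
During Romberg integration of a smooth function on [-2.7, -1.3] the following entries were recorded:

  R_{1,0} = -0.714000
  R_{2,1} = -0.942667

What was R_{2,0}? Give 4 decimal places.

From R_{2,1} = (4·R_{2,0} − R_{1,0})/3, solve for R_{2,0}:
4·R_{2,0} = 3·(-0.942667) + (-0.714000) = -3.542001
R_{2,0} = -0.885500

-0.8855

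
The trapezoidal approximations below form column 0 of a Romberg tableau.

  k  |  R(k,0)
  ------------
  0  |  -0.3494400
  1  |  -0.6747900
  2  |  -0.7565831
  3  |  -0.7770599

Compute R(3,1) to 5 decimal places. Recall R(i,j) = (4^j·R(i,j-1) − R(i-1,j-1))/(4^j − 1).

R(3,1) = -0.7770599 + (-0.7770599 − (-0.7565831))/3 = -0.7838855

-0.78389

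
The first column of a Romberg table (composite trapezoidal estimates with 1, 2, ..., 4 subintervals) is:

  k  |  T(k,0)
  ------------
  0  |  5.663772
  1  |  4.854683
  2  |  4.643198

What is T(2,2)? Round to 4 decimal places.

4.5719

T(1,1) = (4·4.854683 − 5.663772) / 3 = 4.584987
T(2,1) = (4·4.643198 − 4.854683) / 3 = 4.572703
T(2,2) = 4.572703 + (4.572703 − 4.584987)/15 = 4.571884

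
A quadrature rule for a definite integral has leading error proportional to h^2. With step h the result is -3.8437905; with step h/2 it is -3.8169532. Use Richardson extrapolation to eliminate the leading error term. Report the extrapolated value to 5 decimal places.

-3.80801

The leading error scales as h^2; refining by a factor of 2 reduces it by 2^2 = 4.
Extrapolated value = (4·A(h/2) − A(h)) / (4 − 1)
= (4·(-3.8169532) − (-3.8437905)) / 3
= -11.4240223 / 3 = -3.8080074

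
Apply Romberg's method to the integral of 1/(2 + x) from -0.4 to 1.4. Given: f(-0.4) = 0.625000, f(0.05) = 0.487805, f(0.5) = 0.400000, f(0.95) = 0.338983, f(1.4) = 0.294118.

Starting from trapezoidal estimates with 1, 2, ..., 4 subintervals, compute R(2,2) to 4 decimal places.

0.7538

R(0,0) (trapezoid, 1 panel, h=1.8000): 0.827206
R(1,0) (trapezoid, 2 panels, h=0.9000): 0.773603
R(2,0) (trapezoid, 4 panels, h=0.4500): 0.758856
R(1,1) = 0.773603 + (0.773603 − 0.827206)/3 = 0.755735
R(2,1) = 0.758856 + (0.758856 − 0.773603)/3 = 0.753940
R(2,2) = 0.753940 + (0.753940 − 0.755735)/15 = 0.753820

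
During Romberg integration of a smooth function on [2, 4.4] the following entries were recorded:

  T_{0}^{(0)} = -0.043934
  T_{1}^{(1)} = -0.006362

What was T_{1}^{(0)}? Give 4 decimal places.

From T_{1}^{(1)} = (4·T_{1}^{(0)} − T_{0}^{(0)})/3, solve for T_{1}^{(0)}:
4·T_{1}^{(0)} = 3·(-0.006362) + (-0.043934) = -0.063020
T_{1}^{(0)} = -0.015755

-0.0158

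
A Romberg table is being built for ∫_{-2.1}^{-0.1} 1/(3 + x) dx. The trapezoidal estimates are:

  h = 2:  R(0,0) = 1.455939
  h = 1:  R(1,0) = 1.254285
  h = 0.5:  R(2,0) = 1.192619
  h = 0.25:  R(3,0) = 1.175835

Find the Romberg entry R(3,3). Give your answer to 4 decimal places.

Richardson extrapolation on the trapezoidal column (denominator 4−1=3):
R(1,1) = 1.254285 + (1.254285 − 1.455939)/3 = 1.187067
R(2,1) = 1.192619 + (1.192619 − 1.254285)/3 = 1.172064
R(3,1) = (4·1.175835 − 1.192619) / 3 = 1.170240
R(2,2) = 1.172064 + (1.172064 − 1.187067)/15 = 1.171064
R(3,2) = 1.170240 + (1.170240 − 1.172064)/15 = 1.170118
R(3,3) = (64·1.170118 − 1.171064) / 63 = 1.170103

1.1701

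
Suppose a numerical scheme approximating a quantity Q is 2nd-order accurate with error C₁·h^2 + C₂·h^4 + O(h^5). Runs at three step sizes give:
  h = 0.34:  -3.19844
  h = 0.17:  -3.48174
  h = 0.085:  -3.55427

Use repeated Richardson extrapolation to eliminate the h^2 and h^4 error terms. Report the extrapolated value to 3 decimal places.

First eliminate the h^2 term (factor 2^2 = 4):
  B₁ = (4·(-3.48174) − (-3.19844))/3 = -3.57617
  B₂ = (4·(-3.55427) − (-3.48174))/3 = -3.57845
Then eliminate the h^4 term (factor 2^4 = 16):
  (16·(-3.57845) − (-3.57617))/15 = -3.57860

-3.579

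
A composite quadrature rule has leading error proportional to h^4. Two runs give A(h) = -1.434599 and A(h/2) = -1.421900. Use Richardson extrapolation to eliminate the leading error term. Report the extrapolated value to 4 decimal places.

-1.4211

The leading error scales as h^4; refining by a factor of 2 reduces it by 2^4 = 16.
Extrapolated value = (16·A(h/2) − A(h)) / (16 − 1)
= (16·(-1.421900) − (-1.434599)) / 15
= -21.315801 / 15 = -1.421053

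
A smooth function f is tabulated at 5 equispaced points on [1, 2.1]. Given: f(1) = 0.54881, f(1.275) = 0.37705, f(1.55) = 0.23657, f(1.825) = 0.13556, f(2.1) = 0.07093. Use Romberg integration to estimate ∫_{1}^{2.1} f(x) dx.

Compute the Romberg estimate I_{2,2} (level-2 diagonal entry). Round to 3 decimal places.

I_{0,0} (trapezoid, 1 panel, h=1.1000): 0.34086
I_{1,0} (trapezoid, 2 panels, h=0.5500): 0.30054
I_{2,0} (trapezoid, 4 panels, h=0.2750): 0.29124
I_{1,1} = 0.30054 + (0.30054 − 0.34086)/3 = 0.28710
I_{2,1} = 0.29124 + (0.29124 − 0.30054)/3 = 0.28814
I_{2,2} = 0.28814 + (0.28814 − 0.28710)/15 = 0.28821

0.288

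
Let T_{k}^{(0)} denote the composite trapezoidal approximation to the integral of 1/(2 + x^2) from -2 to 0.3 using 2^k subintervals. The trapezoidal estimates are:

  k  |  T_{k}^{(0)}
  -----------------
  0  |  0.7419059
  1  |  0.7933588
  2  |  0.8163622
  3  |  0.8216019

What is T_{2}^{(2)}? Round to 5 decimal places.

Richardson extrapolation on the trapezoidal column (denominator 4−1=3):
T_{1}^{(1)} = 0.7933588 + (0.7933588 − 0.7419059)/3 = 0.8105098
T_{2}^{(1)} = 0.8163622 + (0.8163622 − 0.7933588)/3 = 0.8240300
T_{2}^{(2)} = (16·0.8240300 − 0.8105098) / 15 = 0.8249313

0.82493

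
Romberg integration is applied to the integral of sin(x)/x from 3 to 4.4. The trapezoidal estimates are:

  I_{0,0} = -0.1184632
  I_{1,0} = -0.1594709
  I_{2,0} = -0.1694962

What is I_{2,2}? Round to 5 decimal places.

Richardson extrapolation on the trapezoidal column (denominator 4−1=3):
I_{1,1} = -0.1594709 + (-0.1594709 − (-0.1184632))/3 = -0.1731401
I_{2,1} = (4·(-0.1694962) − (-0.1594709)) / 3 = -0.1728380
I_{2,2} = -0.1728380 + (-0.1728380 − (-0.1731401))/15 = -0.1728179

-0.17282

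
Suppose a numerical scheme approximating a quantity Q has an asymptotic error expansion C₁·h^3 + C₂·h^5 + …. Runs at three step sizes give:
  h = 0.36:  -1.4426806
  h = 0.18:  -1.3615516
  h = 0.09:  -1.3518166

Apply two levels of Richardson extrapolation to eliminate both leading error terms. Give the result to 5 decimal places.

-1.35044

First eliminate the h^3 term (factor 2^3 = 8):
  B₁ = (8·(-1.3615516) − (-1.4426806))/7 = -1.3499617
  B₂ = (8·(-1.3518166) − (-1.3615516))/7 = -1.3504259
Then eliminate the h^5 term (factor 2^5 = 32):
  (32·(-1.3504259) − (-1.3499617))/31 = -1.3504409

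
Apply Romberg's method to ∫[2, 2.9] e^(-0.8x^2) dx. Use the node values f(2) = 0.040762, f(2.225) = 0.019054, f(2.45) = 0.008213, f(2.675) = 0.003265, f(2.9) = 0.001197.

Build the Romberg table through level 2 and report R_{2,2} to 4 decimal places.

R_{0,0} (trapezoid, 1 panel, h=0.9000): 0.018882
R_{1,0} (trapezoid, 2 panels, h=0.4500): 0.013137
R_{2,0} (trapezoid, 4 panels, h=0.2250): 0.011590
R_{1,1} = 0.013137 + (0.013137 − 0.018882)/3 = 0.011222
R_{2,1} = 0.011590 + (0.011590 − 0.013137)/3 = 0.011074
R_{2,2} = 0.011074 + (0.011074 − 0.011222)/15 = 0.011064

0.0111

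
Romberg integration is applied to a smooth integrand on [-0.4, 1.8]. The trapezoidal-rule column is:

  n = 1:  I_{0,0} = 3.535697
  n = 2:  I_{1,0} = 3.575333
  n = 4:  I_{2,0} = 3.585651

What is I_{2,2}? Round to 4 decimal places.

3.5891

I_{1,1} = (4·3.575333 − 3.535697) / 3 = 3.588545
I_{2,1} = 3.585651 + (3.585651 − 3.575333)/3 = 3.589090
I_{2,2} = (16·3.589090 − 3.588545) / 15 = 3.589126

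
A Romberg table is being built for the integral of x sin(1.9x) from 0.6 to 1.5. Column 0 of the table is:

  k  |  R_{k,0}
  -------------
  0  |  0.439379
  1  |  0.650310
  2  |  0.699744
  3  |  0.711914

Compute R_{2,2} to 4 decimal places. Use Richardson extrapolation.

0.7159

Richardson extrapolation on the trapezoidal column (denominator 4−1=3):
R_{1,1} = 0.650310 + (0.650310 − 0.439379)/3 = 0.720620
R_{2,1} = (4·0.699744 − 0.650310) / 3 = 0.716222
R_{2,2} = (16·0.716222 − 0.720620) / 15 = 0.715929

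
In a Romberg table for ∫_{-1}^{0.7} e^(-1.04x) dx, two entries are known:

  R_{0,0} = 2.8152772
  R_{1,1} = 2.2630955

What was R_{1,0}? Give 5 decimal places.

2.40114

From R_{1,1} = (4·R_{1,0} − R_{0,0})/3, solve for R_{1,0}:
4·R_{1,0} = 3·2.2630955 + 2.8152772 = 9.6045637
R_{1,0} = 2.4011409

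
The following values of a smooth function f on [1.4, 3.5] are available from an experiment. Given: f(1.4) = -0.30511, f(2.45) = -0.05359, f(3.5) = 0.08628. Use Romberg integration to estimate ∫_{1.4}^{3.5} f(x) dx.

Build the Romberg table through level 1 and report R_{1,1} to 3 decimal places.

R_{0,0} (trapezoid, 1 panel, h=2.1000): -0.22977
R_{1,0} (trapezoid, 2 panels, h=1.0500): -0.17116
R_{1,1} = -0.17116 + (-0.17116 − (-0.22977))/3 = -0.15162

-0.152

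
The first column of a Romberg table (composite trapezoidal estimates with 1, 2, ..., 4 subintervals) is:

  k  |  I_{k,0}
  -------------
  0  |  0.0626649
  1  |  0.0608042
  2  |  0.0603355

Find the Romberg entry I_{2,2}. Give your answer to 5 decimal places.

0.06018

I_{1,1} = (4·0.0608042 − 0.0626649) / 3 = 0.0601840
I_{2,1} = (4·0.0603355 − 0.0608042) / 3 = 0.0601793
I_{2,2} = (16·0.0601793 − 0.0601840) / 15 = 0.0601790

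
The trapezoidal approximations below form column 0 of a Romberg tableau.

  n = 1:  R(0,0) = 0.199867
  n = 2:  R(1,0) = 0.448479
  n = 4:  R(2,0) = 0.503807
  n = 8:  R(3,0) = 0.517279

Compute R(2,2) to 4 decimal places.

0.5216

R(1,1) = 0.448479 + (0.448479 − 0.199867)/3 = 0.531350
R(2,1) = 0.503807 + (0.503807 − 0.448479)/3 = 0.522250
R(2,2) = (16·0.522250 − 0.531350) / 15 = 0.521643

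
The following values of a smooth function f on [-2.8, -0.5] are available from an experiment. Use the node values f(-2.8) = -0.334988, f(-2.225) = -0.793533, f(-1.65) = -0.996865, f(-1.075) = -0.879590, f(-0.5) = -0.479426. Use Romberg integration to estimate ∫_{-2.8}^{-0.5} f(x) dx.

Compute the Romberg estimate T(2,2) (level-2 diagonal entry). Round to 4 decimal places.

T(0,0) (trapezoid, 1 panel, h=2.3000): -0.936576
T(1,0) (trapezoid, 2 panels, h=1.1500): -1.614683
T(2,0) (trapezoid, 4 panels, h=0.5750): -1.769387
T(1,1) = -1.614683 + (-1.614683 − (-0.936576))/3 = -1.840719
T(2,1) = -1.769387 + (-1.769387 − (-1.614683))/3 = -1.820955
T(2,2) = -1.820955 + (-1.820955 − (-1.840719))/15 = -1.819637

-1.8196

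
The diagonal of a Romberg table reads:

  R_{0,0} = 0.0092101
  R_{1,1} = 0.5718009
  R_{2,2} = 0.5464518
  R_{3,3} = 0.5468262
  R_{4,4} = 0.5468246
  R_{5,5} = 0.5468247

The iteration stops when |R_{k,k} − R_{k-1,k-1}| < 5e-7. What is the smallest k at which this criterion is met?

|R_{1,1} − R_{0,0}| = 0.5625908 ≥ 5e-7
|R_{2,2} − R_{1,1}| = 0.0253491 ≥ 5e-7
|R_{3,3} − R_{2,2}| = 0.0003744 ≥ 5e-7
|R_{4,4} − R_{3,3}| = 0.0000016 ≥ 5e-7
|R_{5,5} − R_{4,4}| = 0.0000001 < 5e-7

k = 5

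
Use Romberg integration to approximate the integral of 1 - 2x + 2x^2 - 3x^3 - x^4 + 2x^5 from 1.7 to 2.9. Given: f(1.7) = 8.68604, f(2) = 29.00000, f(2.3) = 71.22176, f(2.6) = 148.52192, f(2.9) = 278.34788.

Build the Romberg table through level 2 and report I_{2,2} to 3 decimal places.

113.928

I_{0,0} (trapezoid, 1 panel, h=1.2000): 172.22035
I_{1,0} (trapezoid, 2 panels, h=0.6000): 128.84323
I_{2,0} (trapezoid, 4 panels, h=0.3000): 117.67819
I_{1,1} = 128.84323 + (128.84323 − 172.22035)/3 = 114.38419
I_{2,1} = 117.67819 + (117.67819 − 128.84323)/3 = 113.95651
I_{2,2} = 113.95651 + (113.95651 − 114.38419)/15 = 113.92800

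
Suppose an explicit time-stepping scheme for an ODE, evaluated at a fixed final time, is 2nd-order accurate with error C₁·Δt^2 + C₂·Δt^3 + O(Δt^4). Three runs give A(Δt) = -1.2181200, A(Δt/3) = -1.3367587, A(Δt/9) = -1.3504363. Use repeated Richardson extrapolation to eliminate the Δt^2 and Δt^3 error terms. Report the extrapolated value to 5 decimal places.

-1.35217

First eliminate the Δt^2 term (factor 3^2 = 9):
  B₁ = (9·(-1.3367587) − (-1.2181200))/8 = -1.3515885
  B₂ = (9·(-1.3504363) − (-1.3367587))/8 = -1.3521460
Then eliminate the Δt^3 term (factor 3^3 = 27):
  (27·(-1.3521460) − (-1.3515885))/26 = -1.3521674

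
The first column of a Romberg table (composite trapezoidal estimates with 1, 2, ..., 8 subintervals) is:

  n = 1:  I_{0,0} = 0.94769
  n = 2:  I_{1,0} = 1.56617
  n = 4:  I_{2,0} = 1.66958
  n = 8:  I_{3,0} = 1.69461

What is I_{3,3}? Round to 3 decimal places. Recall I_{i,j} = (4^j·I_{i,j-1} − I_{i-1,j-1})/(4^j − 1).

1.703

Richardson extrapolation on the trapezoidal column (denominator 4−1=3):
I_{1,1} = (4·1.56617 − 0.94769) / 3 = 1.77233
I_{2,1} = (4·1.66958 − 1.56617) / 3 = 1.70405
I_{3,1} = 1.69461 + (1.69461 − 1.66958)/3 = 1.70295
I_{2,2} = (16·1.70405 − 1.77233) / 15 = 1.69950
I_{3,2} = (16·1.70295 − 1.70405) / 15 = 1.70288
I_{3,3} = 1.70288 + (1.70288 − 1.69950)/63 = 1.70293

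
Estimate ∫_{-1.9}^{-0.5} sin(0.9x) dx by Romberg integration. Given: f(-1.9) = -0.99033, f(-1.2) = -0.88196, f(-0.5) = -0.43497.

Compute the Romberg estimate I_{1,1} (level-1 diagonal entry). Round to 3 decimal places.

-1.156

I_{0,0} (trapezoid, 1 panel, h=1.4000): -0.99771
I_{1,0} (trapezoid, 2 panels, h=0.7000): -1.11623
I_{1,1} = -1.11623 + (-1.11623 − (-0.99771))/3 = -1.15574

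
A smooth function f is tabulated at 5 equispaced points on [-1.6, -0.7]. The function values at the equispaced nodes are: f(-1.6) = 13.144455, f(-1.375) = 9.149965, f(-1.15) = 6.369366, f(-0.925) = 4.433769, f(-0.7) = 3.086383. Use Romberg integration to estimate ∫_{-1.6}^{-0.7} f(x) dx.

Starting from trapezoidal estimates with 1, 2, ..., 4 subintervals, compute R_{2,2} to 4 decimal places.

6.2473

R_{0,0} (trapezoid, 1 panel, h=0.9000): 7.303877
R_{1,0} (trapezoid, 2 panels, h=0.4500): 6.518153
R_{2,0} (trapezoid, 4 panels, h=0.2250): 6.315417
R_{1,1} = 6.518153 + (6.518153 − 7.303877)/3 = 6.256245
R_{2,1} = 6.315417 + (6.315417 − 6.518153)/3 = 6.247838
R_{2,2} = 6.247838 + (6.247838 − 6.256245)/15 = 6.247278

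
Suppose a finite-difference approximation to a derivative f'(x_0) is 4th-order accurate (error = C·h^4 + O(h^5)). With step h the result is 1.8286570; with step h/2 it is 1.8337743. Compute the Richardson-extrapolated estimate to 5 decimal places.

Extrapolated value = (16·A(h/2) − A(h)) / (16 − 1)
= (16·1.8337743 − 1.8286570) / 15
= 27.5117318 / 15 = 1.8341155

1.83412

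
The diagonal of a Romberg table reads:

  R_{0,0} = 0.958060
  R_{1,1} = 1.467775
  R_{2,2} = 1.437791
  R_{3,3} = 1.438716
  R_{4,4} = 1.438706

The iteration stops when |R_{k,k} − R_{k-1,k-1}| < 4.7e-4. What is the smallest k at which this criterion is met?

k = 4

|R_{1,1} − R_{0,0}| = 0.509715 ≥ 4.7e-4
|R_{2,2} − R_{1,1}| = 0.029984 ≥ 4.7e-4
|R_{3,3} − R_{2,2}| = 0.000925 ≥ 4.7e-4
|R_{4,4} − R_{3,3}| = 0.000010 < 4.7e-4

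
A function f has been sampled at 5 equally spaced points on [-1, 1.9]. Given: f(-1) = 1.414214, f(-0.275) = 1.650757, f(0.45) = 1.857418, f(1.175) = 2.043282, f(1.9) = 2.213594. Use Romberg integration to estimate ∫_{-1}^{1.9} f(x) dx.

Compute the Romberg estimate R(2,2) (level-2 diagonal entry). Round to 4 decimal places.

5.3454

R(0,0) (trapezoid, 1 panel, h=2.9000): 5.260322
R(1,0) (trapezoid, 2 panels, h=1.4500): 5.323417
R(2,0) (trapezoid, 4 panels, h=0.7250): 5.339887
R(1,1) = 5.323417 + (5.323417 − 5.260322)/3 = 5.344449
R(2,1) = 5.339887 + (5.339887 − 5.323417)/3 = 5.345377
R(2,2) = 5.345377 + (5.345377 − 5.344449)/15 = 5.345439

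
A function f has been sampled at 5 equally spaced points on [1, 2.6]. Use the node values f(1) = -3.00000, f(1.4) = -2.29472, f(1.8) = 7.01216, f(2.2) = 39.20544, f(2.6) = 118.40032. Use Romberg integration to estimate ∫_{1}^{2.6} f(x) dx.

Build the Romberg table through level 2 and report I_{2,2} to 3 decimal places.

36.855

I_{0,0} (trapezoid, 1 panel, h=1.6000): 92.32026
I_{1,0} (trapezoid, 2 panels, h=0.8000): 51.76986
I_{2,0} (trapezoid, 4 panels, h=0.4000): 40.64922
I_{1,1} = 51.76986 + (51.76986 − 92.32026)/3 = 38.25306
I_{2,1} = 40.64922 + (40.64922 − 51.76986)/3 = 36.94234
I_{2,2} = 36.94234 + (36.94234 − 38.25306)/15 = 36.85496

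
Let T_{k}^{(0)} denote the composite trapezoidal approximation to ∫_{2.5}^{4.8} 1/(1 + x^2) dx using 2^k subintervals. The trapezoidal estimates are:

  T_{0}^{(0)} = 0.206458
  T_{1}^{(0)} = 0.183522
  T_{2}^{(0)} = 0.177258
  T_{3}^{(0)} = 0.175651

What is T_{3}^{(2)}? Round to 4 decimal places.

0.1751

Richardson extrapolation on the trapezoidal column (denominator 4−1=3):
T_{2}^{(1)} = 0.177258 + (0.177258 − 0.183522)/3 = 0.175170
T_{3}^{(1)} = (4·0.175651 − 0.177258) / 3 = 0.175115
T_{3}^{(2)} = (16·0.175115 − 0.175170) / 15 = 0.175111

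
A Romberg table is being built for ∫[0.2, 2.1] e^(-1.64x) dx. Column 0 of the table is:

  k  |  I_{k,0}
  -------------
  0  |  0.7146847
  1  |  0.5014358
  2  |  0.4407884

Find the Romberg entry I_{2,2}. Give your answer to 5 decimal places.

I_{1,1} = (4·0.5014358 − 0.7146847) / 3 = 0.4303528
I_{2,1} = 0.4407884 + (0.4407884 − 0.5014358)/3 = 0.4205726
I_{2,2} = 0.4205726 + (0.4205726 − 0.4303528)/15 = 0.4199206
(Column j=1 coincides with Simpson's rule on the same nodes.)

0.41992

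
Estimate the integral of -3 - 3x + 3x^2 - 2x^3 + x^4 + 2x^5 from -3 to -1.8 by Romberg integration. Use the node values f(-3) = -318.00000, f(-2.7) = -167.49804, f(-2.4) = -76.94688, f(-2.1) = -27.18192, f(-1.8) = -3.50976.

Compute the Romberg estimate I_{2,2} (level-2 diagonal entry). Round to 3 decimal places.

I_{0,0} (trapezoid, 1 panel, h=1.2000): -192.90586
I_{1,0} (trapezoid, 2 panels, h=0.6000): -142.62106
I_{2,0} (trapezoid, 4 panels, h=0.3000): -129.71452
I_{1,1} = -142.62106 + (-142.62106 − (-192.90586))/3 = -125.85946
I_{2,1} = -129.71452 + (-129.71452 − (-142.62106))/3 = -125.41234
I_{2,2} = -125.41234 + (-125.41234 − (-125.85946))/15 = -125.38253

-125.383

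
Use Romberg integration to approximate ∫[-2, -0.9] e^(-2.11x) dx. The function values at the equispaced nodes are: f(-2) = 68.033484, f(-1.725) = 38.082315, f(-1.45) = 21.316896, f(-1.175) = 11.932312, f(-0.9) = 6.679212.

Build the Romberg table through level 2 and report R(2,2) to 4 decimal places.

R(0,0) (trapezoid, 1 panel, h=1.1000): 41.091983
R(1,0) (trapezoid, 2 panels, h=0.5500): 32.270284
R(2,0) (trapezoid, 4 panels, h=0.2750): 29.889165
R(1,1) = 32.270284 + (32.270284 − 41.091983)/3 = 29.329718
R(2,1) = 29.889165 + (29.889165 − 32.270284)/3 = 29.095459
R(2,2) = 29.095459 + (29.095459 − 29.329718)/15 = 29.079842

29.0798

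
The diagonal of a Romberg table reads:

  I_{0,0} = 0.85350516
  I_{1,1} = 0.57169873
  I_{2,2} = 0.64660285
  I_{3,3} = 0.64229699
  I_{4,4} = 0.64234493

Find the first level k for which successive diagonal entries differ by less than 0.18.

|I_{1,1} − I_{0,0}| = 0.28180643 ≥ 0.18
|I_{2,2} − I_{1,1}| = 0.07490412 < 0.18

k = 2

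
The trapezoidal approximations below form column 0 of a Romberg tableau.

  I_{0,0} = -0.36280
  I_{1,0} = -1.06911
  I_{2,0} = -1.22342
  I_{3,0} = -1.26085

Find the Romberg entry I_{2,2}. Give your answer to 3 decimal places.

-1.273

Richardson extrapolation on the trapezoidal column (denominator 4−1=3):
I_{1,1} = (4·(-1.06911) − (-0.36280)) / 3 = -1.30455
I_{2,1} = -1.22342 + (-1.22342 − (-1.06911))/3 = -1.27486
I_{2,2} = (16·(-1.27486) − (-1.30455)) / 15 = -1.27288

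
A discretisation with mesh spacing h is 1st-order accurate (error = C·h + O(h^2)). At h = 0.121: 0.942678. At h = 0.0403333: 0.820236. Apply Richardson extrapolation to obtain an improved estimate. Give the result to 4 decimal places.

Extrapolated value = (3·A(h/3) − A(h)) / (3 − 1)
= (3·0.820236 − 0.942678) / 2
= 1.518030 / 2 = 0.759015

0.7590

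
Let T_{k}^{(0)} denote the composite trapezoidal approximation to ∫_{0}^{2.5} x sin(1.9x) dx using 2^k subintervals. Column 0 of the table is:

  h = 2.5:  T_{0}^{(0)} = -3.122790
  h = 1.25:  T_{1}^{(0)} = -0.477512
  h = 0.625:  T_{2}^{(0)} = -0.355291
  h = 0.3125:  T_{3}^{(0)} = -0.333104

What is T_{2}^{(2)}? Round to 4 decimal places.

T_{1}^{(1)} = (4·(-0.477512) − (-3.122790)) / 3 = 0.404247
T_{2}^{(1)} = (4·(-0.355291) − (-0.477512)) / 3 = -0.314551
T_{2}^{(2)} = -0.314551 + (-0.314551 − 0.404247)/15 = -0.362471

-0.3625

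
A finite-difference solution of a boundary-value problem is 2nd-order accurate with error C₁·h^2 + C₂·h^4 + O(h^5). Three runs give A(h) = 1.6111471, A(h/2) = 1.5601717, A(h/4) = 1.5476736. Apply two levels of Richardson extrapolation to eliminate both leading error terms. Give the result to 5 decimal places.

First eliminate the h^2 term (factor 2^2 = 4):
  B₁ = (4·1.5601717 − 1.6111471)/3 = 1.5431799
  B₂ = (4·1.5476736 − 1.5601717)/3 = 1.5435076
Then eliminate the h^4 term (factor 2^4 = 16):
  (16·1.5435076 − 1.5431799)/15 = 1.5435294

1.54353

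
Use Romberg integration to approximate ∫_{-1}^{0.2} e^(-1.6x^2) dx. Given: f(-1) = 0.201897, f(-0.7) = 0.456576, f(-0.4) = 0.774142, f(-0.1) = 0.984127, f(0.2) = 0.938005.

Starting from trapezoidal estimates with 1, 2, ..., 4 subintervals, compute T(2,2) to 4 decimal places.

0.8450

T(0,0) (trapezoid, 1 panel, h=1.2000): 0.683941
T(1,0) (trapezoid, 2 panels, h=0.6000): 0.806456
T(2,0) (trapezoid, 4 panels, h=0.3000): 0.835439
T(1,1) = 0.806456 + (0.806456 − 0.683941)/3 = 0.847294
T(2,1) = 0.835439 + (0.835439 − 0.806456)/3 = 0.845100
T(2,2) = 0.845100 + (0.845100 − 0.847294)/15 = 0.844954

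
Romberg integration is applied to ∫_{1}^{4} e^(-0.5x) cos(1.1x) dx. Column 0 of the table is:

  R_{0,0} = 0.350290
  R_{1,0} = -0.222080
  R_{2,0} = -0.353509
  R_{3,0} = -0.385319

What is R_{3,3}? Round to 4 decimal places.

R_{1,1} = -0.222080 + (-0.222080 − 0.350290)/3 = -0.412870
R_{2,1} = -0.353509 + (-0.353509 − (-0.222080))/3 = -0.397319
R_{3,1} = (4·(-0.385319) − (-0.353509)) / 3 = -0.395922
R_{2,2} = -0.397319 + (-0.397319 − (-0.412870))/15 = -0.396282
R_{3,2} = (16·(-0.395922) − (-0.397319)) / 15 = -0.395829
R_{3,3} = (64·(-0.395829) − (-0.396282)) / 63 = -0.395822

-0.3958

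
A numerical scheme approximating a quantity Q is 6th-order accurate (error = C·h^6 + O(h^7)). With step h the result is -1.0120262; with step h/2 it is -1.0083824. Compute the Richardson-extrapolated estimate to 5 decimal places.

The leading error scales as h^6; refining by a factor of 2 reduces it by 2^6 = 64.
Extrapolated value = (64·A(h/2) − A(h)) / (64 − 1)
= (64·(-1.0083824) − (-1.0120262)) / 63
= -63.5244474 / 63 = -1.0083246

-1.00832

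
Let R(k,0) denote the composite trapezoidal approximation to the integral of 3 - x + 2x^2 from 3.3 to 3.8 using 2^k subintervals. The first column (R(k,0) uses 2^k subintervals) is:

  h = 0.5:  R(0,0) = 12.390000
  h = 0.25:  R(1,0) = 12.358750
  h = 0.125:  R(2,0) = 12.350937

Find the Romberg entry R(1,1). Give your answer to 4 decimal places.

R(1,1) = (4·12.358750 − 12.390000) / 3 = 12.348333
(Column j=1 coincides with Simpson's rule on the same nodes.)

12.3483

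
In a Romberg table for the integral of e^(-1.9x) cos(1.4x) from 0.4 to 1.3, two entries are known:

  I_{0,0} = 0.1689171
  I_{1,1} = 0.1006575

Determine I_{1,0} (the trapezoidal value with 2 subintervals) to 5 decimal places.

0.11772

From I_{1,1} = (4·I_{1,0} − I_{0,0})/3, solve for I_{1,0}:
4·I_{1,0} = 3·0.1006575 + 0.1689171 = 0.4708896
I_{1,0} = 0.1177224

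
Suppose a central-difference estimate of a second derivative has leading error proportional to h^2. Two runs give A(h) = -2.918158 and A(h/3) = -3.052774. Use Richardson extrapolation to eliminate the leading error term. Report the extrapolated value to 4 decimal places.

-3.0696

The leading error scales as h^2; refining by a factor of 3 reduces it by 3^2 = 9.
Extrapolated value = (9·A(h/3) − A(h)) / (9 − 1)
= (9·(-3.052774) − (-2.918158)) / 8
= -24.556808 / 8 = -3.069601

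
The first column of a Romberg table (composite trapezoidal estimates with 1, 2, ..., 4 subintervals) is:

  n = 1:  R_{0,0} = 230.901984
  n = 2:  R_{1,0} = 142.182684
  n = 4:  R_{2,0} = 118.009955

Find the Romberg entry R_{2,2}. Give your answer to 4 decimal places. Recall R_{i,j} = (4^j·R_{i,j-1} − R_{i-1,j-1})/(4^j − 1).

Richardson extrapolation on the trapezoidal column (denominator 4−1=3):
R_{1,1} = 142.182684 + (142.182684 − 230.901984)/3 = 112.609584
R_{2,1} = 118.009955 + (118.009955 − 142.182684)/3 = 109.952379
R_{2,2} = (16·109.952379 − 112.609584) / 15 = 109.775232
(Column j=1 coincides with Simpson's rule on the same nodes.)

109.7752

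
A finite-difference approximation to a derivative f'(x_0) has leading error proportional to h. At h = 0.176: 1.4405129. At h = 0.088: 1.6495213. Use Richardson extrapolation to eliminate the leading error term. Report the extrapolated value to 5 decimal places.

Extrapolated value = (2·A(h/2) − A(h)) / (2 − 1)
= (2·1.6495213 − 1.4405129) / 1
= 1.8585297 / 1 = 1.8585297

1.85853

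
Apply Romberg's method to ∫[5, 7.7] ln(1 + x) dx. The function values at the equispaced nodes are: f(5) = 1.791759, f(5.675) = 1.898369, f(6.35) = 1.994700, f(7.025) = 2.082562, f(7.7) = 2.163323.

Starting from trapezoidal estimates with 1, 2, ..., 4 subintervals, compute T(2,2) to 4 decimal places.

T(0,0) (trapezoid, 1 panel, h=2.7000): 5.339361
T(1,0) (trapezoid, 2 panels, h=1.3500): 5.362525
T(2,0) (trapezoid, 4 panels, h=0.6750): 5.368391
T(1,1) = 5.362525 + (5.362525 − 5.339361)/3 = 5.370246
T(2,1) = 5.368391 + (5.368391 − 5.362525)/3 = 5.370346
T(2,2) = 5.370346 + (5.370346 − 5.370246)/15 = 5.370353

5.3704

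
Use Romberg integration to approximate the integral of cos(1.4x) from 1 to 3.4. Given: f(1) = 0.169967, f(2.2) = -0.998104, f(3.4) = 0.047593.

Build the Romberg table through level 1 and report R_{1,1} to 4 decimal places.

-1.5099

R_{0,0} (trapezoid, 1 panel, h=2.4000): 0.261072
R_{1,0} (trapezoid, 2 panels, h=1.2000): -1.067189
R_{1,1} = -1.067189 + (-1.067189 − 0.261072)/3 = -1.509943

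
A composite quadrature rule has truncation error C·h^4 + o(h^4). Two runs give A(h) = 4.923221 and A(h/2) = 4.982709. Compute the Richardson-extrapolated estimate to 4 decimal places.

4.9867

Extrapolated value = (16·A(h/2) − A(h)) / (16 − 1)
= (16·4.982709 − 4.923221) / 15
= 74.800123 / 15 = 4.986675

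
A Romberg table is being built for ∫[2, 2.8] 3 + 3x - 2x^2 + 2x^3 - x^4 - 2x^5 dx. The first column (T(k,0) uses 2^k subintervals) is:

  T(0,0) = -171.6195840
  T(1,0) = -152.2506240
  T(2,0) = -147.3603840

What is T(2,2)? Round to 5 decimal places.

T(1,1) = (4·(-152.2506240) − (-171.6195840)) / 3 = -145.7943040
T(2,1) = -147.3603840 + (-147.3603840 − (-152.2506240))/3 = -145.7303040
T(2,2) = (16·(-145.7303040) − (-145.7943040)) / 15 = -145.7260373

-145.72604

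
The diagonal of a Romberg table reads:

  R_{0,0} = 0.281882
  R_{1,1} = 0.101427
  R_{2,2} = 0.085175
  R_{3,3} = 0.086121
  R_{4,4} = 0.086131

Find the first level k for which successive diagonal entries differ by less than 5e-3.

k = 3

|R_{1,1} − R_{0,0}| = 0.180455 ≥ 5e-3
|R_{2,2} − R_{1,1}| = 0.016252 ≥ 5e-3
|R_{3,3} − R_{2,2}| = 0.000946 < 5e-3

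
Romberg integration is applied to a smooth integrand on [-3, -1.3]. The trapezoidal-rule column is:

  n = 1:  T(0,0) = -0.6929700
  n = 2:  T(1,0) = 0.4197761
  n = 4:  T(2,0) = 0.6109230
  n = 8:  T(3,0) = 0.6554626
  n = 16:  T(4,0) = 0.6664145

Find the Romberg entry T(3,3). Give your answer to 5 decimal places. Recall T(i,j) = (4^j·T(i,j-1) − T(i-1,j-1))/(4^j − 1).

Richardson extrapolation on the trapezoidal column (denominator 4−1=3):
T(1,1) = 0.4197761 + (0.4197761 − (-0.6929700))/3 = 0.7906915
T(2,1) = 0.6109230 + (0.6109230 − 0.4197761)/3 = 0.6746386
T(3,1) = 0.6554626 + (0.6554626 − 0.6109230)/3 = 0.6703091
T(2,2) = (16·0.6746386 − 0.7906915) / 15 = 0.6669017
T(3,2) = 0.6703091 + (0.6703091 − 0.6746386)/15 = 0.6700205
T(3,3) = 0.6700205 + (0.6700205 − 0.6669017)/63 = 0.6700700

0.67007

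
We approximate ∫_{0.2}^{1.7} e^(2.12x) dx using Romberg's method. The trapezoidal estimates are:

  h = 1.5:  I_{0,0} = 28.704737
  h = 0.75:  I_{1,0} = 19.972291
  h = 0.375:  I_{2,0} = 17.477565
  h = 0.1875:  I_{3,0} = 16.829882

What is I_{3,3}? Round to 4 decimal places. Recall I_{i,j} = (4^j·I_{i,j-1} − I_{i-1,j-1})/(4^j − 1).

16.6118

Richardson extrapolation on the trapezoidal column (denominator 4−1=3):
I_{1,1} = (4·19.972291 − 28.704737) / 3 = 17.061476
I_{2,1} = 17.477565 + (17.477565 − 19.972291)/3 = 16.645990
I_{3,1} = 16.829882 + (16.829882 − 17.477565)/3 = 16.613988
I_{2,2} = (16·16.645990 − 17.061476) / 15 = 16.618291
I_{3,2} = (16·16.613988 − 16.645990) / 15 = 16.611855
I_{3,3} = (64·16.611855 − 16.618291) / 63 = 16.611753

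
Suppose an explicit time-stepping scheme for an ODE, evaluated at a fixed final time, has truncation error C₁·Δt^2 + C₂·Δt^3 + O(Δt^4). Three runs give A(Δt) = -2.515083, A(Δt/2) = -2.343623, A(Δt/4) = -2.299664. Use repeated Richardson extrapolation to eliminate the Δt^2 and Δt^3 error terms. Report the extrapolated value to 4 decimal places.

-2.2848

First eliminate the Δt^2 term (factor 2^2 = 4):
  B₁ = (4·(-2.343623) − (-2.515083))/3 = -2.286470
  B₂ = (4·(-2.299664) − (-2.343623))/3 = -2.285011
Then eliminate the Δt^3 term (factor 2^3 = 8):
  (8·(-2.285011) − (-2.286470))/7 = -2.284803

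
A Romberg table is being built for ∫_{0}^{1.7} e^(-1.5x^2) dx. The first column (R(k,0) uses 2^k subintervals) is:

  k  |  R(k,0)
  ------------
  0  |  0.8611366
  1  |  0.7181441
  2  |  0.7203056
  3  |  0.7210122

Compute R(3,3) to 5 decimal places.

Richardson extrapolation on the trapezoidal column (denominator 4−1=3):
R(1,1) = 0.7181441 + (0.7181441 − 0.8611366)/3 = 0.6704799
R(2,1) = (4·0.7203056 − 0.7181441) / 3 = 0.7210261
R(3,1) = (4·0.7210122 − 0.7203056) / 3 = 0.7212477
R(2,2) = (16·0.7210261 − 0.6704799) / 15 = 0.7243958
R(3,2) = 0.7212477 + (0.7212477 − 0.7210261)/15 = 0.7212625
R(3,3) = (64·0.7212625 − 0.7243958) / 63 = 0.7212128

0.72121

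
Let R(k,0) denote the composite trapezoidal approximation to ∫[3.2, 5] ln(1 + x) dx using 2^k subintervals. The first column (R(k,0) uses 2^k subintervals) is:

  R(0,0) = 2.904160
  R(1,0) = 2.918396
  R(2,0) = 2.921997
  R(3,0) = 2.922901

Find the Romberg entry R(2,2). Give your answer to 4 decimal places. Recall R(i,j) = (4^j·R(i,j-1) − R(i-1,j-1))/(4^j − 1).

Richardson extrapolation on the trapezoidal column (denominator 4−1=3):
R(1,1) = 2.918396 + (2.918396 − 2.904160)/3 = 2.923141
R(2,1) = (4·2.921997 − 2.918396) / 3 = 2.923197
R(2,2) = (16·2.923197 − 2.923141) / 15 = 2.923201
(Column j=1 coincides with Simpson's rule on the same nodes.)

2.9232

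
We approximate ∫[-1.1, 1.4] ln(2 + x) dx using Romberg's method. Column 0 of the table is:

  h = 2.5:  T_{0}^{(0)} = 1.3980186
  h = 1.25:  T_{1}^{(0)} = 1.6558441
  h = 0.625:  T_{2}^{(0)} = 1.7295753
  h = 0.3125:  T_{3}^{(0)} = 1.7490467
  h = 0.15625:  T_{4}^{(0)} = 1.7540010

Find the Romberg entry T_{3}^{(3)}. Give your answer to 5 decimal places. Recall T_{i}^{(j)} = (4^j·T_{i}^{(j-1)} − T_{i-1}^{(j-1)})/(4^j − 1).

T_{1}^{(1)} = (4·1.6558441 − 1.3980186) / 3 = 1.7417859
T_{2}^{(1)} = 1.7295753 + (1.7295753 − 1.6558441)/3 = 1.7541524
T_{3}^{(1)} = 1.7490467 + (1.7490467 − 1.7295753)/3 = 1.7555372
T_{2}^{(2)} = (16·1.7541524 − 1.7417859) / 15 = 1.7549768
T_{3}^{(2)} = (16·1.7555372 − 1.7541524) / 15 = 1.7556295
T_{3}^{(3)} = (64·1.7556295 − 1.7549768) / 63 = 1.7556399
(Column j=1 coincides with Simpson's rule on the same nodes.)

1.75564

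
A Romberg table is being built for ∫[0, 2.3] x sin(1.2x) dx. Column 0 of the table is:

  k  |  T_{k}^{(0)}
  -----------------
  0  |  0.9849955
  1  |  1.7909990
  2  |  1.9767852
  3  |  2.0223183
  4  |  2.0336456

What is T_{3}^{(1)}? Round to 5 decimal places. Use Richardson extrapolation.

2.03750

T_{3}^{(1)} = (4·2.0223183 − 1.9767852) / 3 = 2.0374960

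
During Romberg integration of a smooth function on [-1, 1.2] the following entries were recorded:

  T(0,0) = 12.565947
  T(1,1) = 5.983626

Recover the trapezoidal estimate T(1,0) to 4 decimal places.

7.6292

From T(1,1) = (4·T(1,0) − T(0,0))/3, solve for T(1,0):
4·T(1,0) = 3·5.983626 + 12.565947 = 30.516825
T(1,0) = 7.629206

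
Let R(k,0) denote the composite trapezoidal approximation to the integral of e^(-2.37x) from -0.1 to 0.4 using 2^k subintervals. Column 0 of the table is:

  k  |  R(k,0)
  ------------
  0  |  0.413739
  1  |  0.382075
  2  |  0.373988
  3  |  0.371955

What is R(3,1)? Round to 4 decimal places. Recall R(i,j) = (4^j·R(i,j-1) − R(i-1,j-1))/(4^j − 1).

0.3713

Richardson extrapolation on the trapezoidal column (denominator 4−1=3):
R(3,1) = (4·0.371955 − 0.373988) / 3 = 0.371277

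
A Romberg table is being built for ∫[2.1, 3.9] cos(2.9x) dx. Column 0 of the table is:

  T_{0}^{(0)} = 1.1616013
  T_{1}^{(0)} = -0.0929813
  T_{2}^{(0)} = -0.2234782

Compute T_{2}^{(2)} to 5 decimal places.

-0.25070

Richardson extrapolation on the trapezoidal column (denominator 4−1=3):
T_{1}^{(1)} = (4·(-0.0929813) − 1.1616013) / 3 = -0.5111755
T_{2}^{(1)} = -0.2234782 + (-0.2234782 − (-0.0929813))/3 = -0.2669772
T_{2}^{(2)} = -0.2669772 + (-0.2669772 − (-0.5111755))/15 = -0.2506973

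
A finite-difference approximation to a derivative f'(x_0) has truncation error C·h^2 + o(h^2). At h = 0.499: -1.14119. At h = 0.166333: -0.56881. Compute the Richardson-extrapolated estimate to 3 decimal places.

Extrapolated value = (9·A(h/3) − A(h)) / (9 − 1)
= (9·(-0.56881) − (-1.14119)) / 8
= -3.97810 / 8 = -0.49726

-0.497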